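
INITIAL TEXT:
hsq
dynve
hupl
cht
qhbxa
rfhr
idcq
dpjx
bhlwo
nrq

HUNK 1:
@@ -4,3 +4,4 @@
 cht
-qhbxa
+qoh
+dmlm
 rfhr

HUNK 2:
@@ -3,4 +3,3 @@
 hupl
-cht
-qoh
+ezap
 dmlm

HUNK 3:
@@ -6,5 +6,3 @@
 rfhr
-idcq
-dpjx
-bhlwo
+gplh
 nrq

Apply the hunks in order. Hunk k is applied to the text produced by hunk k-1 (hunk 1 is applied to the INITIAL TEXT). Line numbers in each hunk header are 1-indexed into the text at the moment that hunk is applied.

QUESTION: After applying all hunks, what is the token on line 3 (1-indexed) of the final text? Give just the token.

Answer: hupl

Derivation:
Hunk 1: at line 4 remove [qhbxa] add [qoh,dmlm] -> 11 lines: hsq dynve hupl cht qoh dmlm rfhr idcq dpjx bhlwo nrq
Hunk 2: at line 3 remove [cht,qoh] add [ezap] -> 10 lines: hsq dynve hupl ezap dmlm rfhr idcq dpjx bhlwo nrq
Hunk 3: at line 6 remove [idcq,dpjx,bhlwo] add [gplh] -> 8 lines: hsq dynve hupl ezap dmlm rfhr gplh nrq
Final line 3: hupl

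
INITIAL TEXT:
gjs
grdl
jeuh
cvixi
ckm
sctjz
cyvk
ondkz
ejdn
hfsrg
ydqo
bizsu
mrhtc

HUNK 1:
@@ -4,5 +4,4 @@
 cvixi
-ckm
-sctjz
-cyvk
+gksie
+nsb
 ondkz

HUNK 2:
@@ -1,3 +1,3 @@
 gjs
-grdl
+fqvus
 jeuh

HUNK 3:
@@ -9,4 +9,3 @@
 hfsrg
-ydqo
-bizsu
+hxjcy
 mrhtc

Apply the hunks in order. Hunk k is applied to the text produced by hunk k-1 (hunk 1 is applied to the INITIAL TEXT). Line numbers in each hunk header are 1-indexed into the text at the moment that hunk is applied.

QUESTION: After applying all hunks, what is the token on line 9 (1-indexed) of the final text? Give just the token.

Hunk 1: at line 4 remove [ckm,sctjz,cyvk] add [gksie,nsb] -> 12 lines: gjs grdl jeuh cvixi gksie nsb ondkz ejdn hfsrg ydqo bizsu mrhtc
Hunk 2: at line 1 remove [grdl] add [fqvus] -> 12 lines: gjs fqvus jeuh cvixi gksie nsb ondkz ejdn hfsrg ydqo bizsu mrhtc
Hunk 3: at line 9 remove [ydqo,bizsu] add [hxjcy] -> 11 lines: gjs fqvus jeuh cvixi gksie nsb ondkz ejdn hfsrg hxjcy mrhtc
Final line 9: hfsrg

Answer: hfsrg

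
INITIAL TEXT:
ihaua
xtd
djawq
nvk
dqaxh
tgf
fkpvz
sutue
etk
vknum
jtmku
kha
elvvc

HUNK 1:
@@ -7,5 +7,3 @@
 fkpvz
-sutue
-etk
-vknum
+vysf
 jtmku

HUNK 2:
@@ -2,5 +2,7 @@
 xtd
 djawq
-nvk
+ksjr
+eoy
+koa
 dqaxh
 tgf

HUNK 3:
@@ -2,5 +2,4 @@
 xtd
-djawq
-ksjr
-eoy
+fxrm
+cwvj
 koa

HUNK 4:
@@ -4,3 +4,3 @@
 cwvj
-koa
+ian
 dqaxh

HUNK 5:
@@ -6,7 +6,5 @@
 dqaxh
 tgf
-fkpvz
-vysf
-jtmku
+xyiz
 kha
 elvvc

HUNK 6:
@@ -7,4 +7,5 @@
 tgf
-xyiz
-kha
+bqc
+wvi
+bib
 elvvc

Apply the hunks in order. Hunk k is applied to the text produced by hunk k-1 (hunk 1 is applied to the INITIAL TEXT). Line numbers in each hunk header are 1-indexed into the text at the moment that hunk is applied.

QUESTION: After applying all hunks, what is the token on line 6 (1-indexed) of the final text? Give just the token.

Answer: dqaxh

Derivation:
Hunk 1: at line 7 remove [sutue,etk,vknum] add [vysf] -> 11 lines: ihaua xtd djawq nvk dqaxh tgf fkpvz vysf jtmku kha elvvc
Hunk 2: at line 2 remove [nvk] add [ksjr,eoy,koa] -> 13 lines: ihaua xtd djawq ksjr eoy koa dqaxh tgf fkpvz vysf jtmku kha elvvc
Hunk 3: at line 2 remove [djawq,ksjr,eoy] add [fxrm,cwvj] -> 12 lines: ihaua xtd fxrm cwvj koa dqaxh tgf fkpvz vysf jtmku kha elvvc
Hunk 4: at line 4 remove [koa] add [ian] -> 12 lines: ihaua xtd fxrm cwvj ian dqaxh tgf fkpvz vysf jtmku kha elvvc
Hunk 5: at line 6 remove [fkpvz,vysf,jtmku] add [xyiz] -> 10 lines: ihaua xtd fxrm cwvj ian dqaxh tgf xyiz kha elvvc
Hunk 6: at line 7 remove [xyiz,kha] add [bqc,wvi,bib] -> 11 lines: ihaua xtd fxrm cwvj ian dqaxh tgf bqc wvi bib elvvc
Final line 6: dqaxh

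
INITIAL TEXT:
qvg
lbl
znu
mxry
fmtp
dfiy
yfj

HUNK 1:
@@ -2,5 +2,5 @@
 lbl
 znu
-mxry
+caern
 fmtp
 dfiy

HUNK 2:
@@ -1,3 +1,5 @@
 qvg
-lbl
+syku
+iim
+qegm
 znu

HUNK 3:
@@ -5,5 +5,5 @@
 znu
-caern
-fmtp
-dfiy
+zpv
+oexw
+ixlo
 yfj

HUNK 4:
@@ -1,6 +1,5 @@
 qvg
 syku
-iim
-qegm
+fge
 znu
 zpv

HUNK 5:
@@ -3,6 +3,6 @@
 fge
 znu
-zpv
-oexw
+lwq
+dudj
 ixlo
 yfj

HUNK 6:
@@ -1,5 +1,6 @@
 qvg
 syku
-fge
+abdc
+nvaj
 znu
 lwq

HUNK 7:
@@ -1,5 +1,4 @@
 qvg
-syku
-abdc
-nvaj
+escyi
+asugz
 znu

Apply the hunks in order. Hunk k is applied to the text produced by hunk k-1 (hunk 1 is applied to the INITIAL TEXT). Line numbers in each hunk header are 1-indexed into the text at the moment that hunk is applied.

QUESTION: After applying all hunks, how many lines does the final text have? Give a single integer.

Answer: 8

Derivation:
Hunk 1: at line 2 remove [mxry] add [caern] -> 7 lines: qvg lbl znu caern fmtp dfiy yfj
Hunk 2: at line 1 remove [lbl] add [syku,iim,qegm] -> 9 lines: qvg syku iim qegm znu caern fmtp dfiy yfj
Hunk 3: at line 5 remove [caern,fmtp,dfiy] add [zpv,oexw,ixlo] -> 9 lines: qvg syku iim qegm znu zpv oexw ixlo yfj
Hunk 4: at line 1 remove [iim,qegm] add [fge] -> 8 lines: qvg syku fge znu zpv oexw ixlo yfj
Hunk 5: at line 3 remove [zpv,oexw] add [lwq,dudj] -> 8 lines: qvg syku fge znu lwq dudj ixlo yfj
Hunk 6: at line 1 remove [fge] add [abdc,nvaj] -> 9 lines: qvg syku abdc nvaj znu lwq dudj ixlo yfj
Hunk 7: at line 1 remove [syku,abdc,nvaj] add [escyi,asugz] -> 8 lines: qvg escyi asugz znu lwq dudj ixlo yfj
Final line count: 8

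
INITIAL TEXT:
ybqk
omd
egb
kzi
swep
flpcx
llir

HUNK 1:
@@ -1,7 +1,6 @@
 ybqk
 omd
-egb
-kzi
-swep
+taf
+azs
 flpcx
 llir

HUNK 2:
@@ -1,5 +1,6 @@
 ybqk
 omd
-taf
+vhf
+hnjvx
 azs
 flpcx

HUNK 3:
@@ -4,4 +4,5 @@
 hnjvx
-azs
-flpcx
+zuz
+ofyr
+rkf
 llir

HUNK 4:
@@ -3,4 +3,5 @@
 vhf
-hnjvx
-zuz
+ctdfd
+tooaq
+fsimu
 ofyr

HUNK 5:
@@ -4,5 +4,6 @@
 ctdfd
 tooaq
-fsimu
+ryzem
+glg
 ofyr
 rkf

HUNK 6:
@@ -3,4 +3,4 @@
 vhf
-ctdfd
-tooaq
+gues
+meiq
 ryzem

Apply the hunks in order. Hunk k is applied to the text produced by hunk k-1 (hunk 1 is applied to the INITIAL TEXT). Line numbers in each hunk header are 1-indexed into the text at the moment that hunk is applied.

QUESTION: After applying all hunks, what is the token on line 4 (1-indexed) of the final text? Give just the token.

Answer: gues

Derivation:
Hunk 1: at line 1 remove [egb,kzi,swep] add [taf,azs] -> 6 lines: ybqk omd taf azs flpcx llir
Hunk 2: at line 1 remove [taf] add [vhf,hnjvx] -> 7 lines: ybqk omd vhf hnjvx azs flpcx llir
Hunk 3: at line 4 remove [azs,flpcx] add [zuz,ofyr,rkf] -> 8 lines: ybqk omd vhf hnjvx zuz ofyr rkf llir
Hunk 4: at line 3 remove [hnjvx,zuz] add [ctdfd,tooaq,fsimu] -> 9 lines: ybqk omd vhf ctdfd tooaq fsimu ofyr rkf llir
Hunk 5: at line 4 remove [fsimu] add [ryzem,glg] -> 10 lines: ybqk omd vhf ctdfd tooaq ryzem glg ofyr rkf llir
Hunk 6: at line 3 remove [ctdfd,tooaq] add [gues,meiq] -> 10 lines: ybqk omd vhf gues meiq ryzem glg ofyr rkf llir
Final line 4: gues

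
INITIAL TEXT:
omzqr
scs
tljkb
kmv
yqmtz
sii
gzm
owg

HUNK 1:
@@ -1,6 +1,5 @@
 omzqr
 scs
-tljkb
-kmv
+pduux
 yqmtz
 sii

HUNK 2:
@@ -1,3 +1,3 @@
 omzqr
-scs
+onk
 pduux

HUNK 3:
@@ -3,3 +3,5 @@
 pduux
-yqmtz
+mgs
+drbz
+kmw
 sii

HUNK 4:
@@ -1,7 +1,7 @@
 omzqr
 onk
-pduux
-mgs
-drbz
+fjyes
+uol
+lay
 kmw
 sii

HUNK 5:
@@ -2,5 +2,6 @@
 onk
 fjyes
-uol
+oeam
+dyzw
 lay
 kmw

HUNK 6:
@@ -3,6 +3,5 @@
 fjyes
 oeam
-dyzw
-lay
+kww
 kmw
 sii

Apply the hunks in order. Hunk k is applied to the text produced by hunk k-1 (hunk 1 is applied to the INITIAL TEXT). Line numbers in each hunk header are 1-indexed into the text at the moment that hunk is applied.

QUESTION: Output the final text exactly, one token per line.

Hunk 1: at line 1 remove [tljkb,kmv] add [pduux] -> 7 lines: omzqr scs pduux yqmtz sii gzm owg
Hunk 2: at line 1 remove [scs] add [onk] -> 7 lines: omzqr onk pduux yqmtz sii gzm owg
Hunk 3: at line 3 remove [yqmtz] add [mgs,drbz,kmw] -> 9 lines: omzqr onk pduux mgs drbz kmw sii gzm owg
Hunk 4: at line 1 remove [pduux,mgs,drbz] add [fjyes,uol,lay] -> 9 lines: omzqr onk fjyes uol lay kmw sii gzm owg
Hunk 5: at line 2 remove [uol] add [oeam,dyzw] -> 10 lines: omzqr onk fjyes oeam dyzw lay kmw sii gzm owg
Hunk 6: at line 3 remove [dyzw,lay] add [kww] -> 9 lines: omzqr onk fjyes oeam kww kmw sii gzm owg

Answer: omzqr
onk
fjyes
oeam
kww
kmw
sii
gzm
owg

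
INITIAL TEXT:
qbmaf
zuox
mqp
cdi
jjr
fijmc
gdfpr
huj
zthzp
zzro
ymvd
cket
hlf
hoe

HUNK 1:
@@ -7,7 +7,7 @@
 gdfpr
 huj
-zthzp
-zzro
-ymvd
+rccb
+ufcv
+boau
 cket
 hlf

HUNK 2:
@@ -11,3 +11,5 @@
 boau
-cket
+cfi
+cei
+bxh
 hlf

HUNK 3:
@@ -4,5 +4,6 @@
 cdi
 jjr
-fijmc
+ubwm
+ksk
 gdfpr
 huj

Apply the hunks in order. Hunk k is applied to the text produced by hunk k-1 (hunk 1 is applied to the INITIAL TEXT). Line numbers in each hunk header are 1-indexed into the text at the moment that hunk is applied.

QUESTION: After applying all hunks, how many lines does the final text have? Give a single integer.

Hunk 1: at line 7 remove [zthzp,zzro,ymvd] add [rccb,ufcv,boau] -> 14 lines: qbmaf zuox mqp cdi jjr fijmc gdfpr huj rccb ufcv boau cket hlf hoe
Hunk 2: at line 11 remove [cket] add [cfi,cei,bxh] -> 16 lines: qbmaf zuox mqp cdi jjr fijmc gdfpr huj rccb ufcv boau cfi cei bxh hlf hoe
Hunk 3: at line 4 remove [fijmc] add [ubwm,ksk] -> 17 lines: qbmaf zuox mqp cdi jjr ubwm ksk gdfpr huj rccb ufcv boau cfi cei bxh hlf hoe
Final line count: 17

Answer: 17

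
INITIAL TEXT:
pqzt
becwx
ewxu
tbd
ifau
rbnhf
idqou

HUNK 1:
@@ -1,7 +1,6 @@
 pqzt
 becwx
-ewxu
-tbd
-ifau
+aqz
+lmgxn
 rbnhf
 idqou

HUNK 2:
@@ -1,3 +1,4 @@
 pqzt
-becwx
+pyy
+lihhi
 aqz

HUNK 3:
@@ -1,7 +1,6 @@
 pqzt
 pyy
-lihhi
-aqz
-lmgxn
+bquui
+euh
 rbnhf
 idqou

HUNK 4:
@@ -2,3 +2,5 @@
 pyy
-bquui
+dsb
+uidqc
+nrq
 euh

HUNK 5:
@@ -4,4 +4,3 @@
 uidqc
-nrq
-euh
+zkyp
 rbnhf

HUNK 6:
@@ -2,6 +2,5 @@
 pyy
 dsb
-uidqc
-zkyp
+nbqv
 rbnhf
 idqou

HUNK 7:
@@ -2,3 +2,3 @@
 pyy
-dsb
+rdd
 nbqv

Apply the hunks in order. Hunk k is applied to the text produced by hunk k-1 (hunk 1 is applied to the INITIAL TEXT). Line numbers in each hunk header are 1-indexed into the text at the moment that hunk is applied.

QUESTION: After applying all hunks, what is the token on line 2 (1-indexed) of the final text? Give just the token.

Answer: pyy

Derivation:
Hunk 1: at line 1 remove [ewxu,tbd,ifau] add [aqz,lmgxn] -> 6 lines: pqzt becwx aqz lmgxn rbnhf idqou
Hunk 2: at line 1 remove [becwx] add [pyy,lihhi] -> 7 lines: pqzt pyy lihhi aqz lmgxn rbnhf idqou
Hunk 3: at line 1 remove [lihhi,aqz,lmgxn] add [bquui,euh] -> 6 lines: pqzt pyy bquui euh rbnhf idqou
Hunk 4: at line 2 remove [bquui] add [dsb,uidqc,nrq] -> 8 lines: pqzt pyy dsb uidqc nrq euh rbnhf idqou
Hunk 5: at line 4 remove [nrq,euh] add [zkyp] -> 7 lines: pqzt pyy dsb uidqc zkyp rbnhf idqou
Hunk 6: at line 2 remove [uidqc,zkyp] add [nbqv] -> 6 lines: pqzt pyy dsb nbqv rbnhf idqou
Hunk 7: at line 2 remove [dsb] add [rdd] -> 6 lines: pqzt pyy rdd nbqv rbnhf idqou
Final line 2: pyy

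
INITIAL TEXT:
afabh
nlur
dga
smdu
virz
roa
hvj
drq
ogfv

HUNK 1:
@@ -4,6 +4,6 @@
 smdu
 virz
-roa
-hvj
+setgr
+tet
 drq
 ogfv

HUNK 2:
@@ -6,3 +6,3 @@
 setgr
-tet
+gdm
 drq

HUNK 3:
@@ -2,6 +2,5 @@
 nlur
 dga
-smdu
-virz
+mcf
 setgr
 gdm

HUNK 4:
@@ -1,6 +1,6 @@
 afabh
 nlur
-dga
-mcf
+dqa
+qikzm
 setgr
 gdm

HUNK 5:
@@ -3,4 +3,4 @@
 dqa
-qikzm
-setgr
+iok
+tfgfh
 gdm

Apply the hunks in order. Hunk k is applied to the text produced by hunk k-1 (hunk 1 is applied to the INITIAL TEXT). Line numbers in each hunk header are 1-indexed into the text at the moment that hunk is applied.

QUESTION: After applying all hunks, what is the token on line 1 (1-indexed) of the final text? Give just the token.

Answer: afabh

Derivation:
Hunk 1: at line 4 remove [roa,hvj] add [setgr,tet] -> 9 lines: afabh nlur dga smdu virz setgr tet drq ogfv
Hunk 2: at line 6 remove [tet] add [gdm] -> 9 lines: afabh nlur dga smdu virz setgr gdm drq ogfv
Hunk 3: at line 2 remove [smdu,virz] add [mcf] -> 8 lines: afabh nlur dga mcf setgr gdm drq ogfv
Hunk 4: at line 1 remove [dga,mcf] add [dqa,qikzm] -> 8 lines: afabh nlur dqa qikzm setgr gdm drq ogfv
Hunk 5: at line 3 remove [qikzm,setgr] add [iok,tfgfh] -> 8 lines: afabh nlur dqa iok tfgfh gdm drq ogfv
Final line 1: afabh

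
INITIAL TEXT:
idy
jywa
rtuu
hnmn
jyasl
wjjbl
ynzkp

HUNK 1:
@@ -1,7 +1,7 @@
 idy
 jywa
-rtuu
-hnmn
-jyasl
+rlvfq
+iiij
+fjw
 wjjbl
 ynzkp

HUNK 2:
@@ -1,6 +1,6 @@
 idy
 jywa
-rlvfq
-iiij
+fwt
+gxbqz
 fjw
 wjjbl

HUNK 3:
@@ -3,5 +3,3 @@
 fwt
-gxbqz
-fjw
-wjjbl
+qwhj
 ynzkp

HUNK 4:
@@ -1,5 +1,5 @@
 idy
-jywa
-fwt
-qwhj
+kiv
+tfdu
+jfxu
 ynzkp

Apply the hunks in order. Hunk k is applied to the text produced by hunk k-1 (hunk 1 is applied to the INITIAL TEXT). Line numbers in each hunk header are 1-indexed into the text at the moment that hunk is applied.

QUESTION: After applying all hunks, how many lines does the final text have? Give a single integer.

Answer: 5

Derivation:
Hunk 1: at line 1 remove [rtuu,hnmn,jyasl] add [rlvfq,iiij,fjw] -> 7 lines: idy jywa rlvfq iiij fjw wjjbl ynzkp
Hunk 2: at line 1 remove [rlvfq,iiij] add [fwt,gxbqz] -> 7 lines: idy jywa fwt gxbqz fjw wjjbl ynzkp
Hunk 3: at line 3 remove [gxbqz,fjw,wjjbl] add [qwhj] -> 5 lines: idy jywa fwt qwhj ynzkp
Hunk 4: at line 1 remove [jywa,fwt,qwhj] add [kiv,tfdu,jfxu] -> 5 lines: idy kiv tfdu jfxu ynzkp
Final line count: 5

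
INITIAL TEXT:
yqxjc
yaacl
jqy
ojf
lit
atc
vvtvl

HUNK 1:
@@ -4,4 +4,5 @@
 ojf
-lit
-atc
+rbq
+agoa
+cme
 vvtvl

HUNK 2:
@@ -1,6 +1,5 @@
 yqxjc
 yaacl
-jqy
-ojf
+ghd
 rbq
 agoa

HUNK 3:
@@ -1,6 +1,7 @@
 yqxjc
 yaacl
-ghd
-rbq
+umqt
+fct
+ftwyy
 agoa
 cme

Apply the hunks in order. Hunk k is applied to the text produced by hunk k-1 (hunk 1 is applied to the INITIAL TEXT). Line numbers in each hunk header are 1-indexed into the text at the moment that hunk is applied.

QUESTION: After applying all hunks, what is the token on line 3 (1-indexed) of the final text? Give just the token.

Hunk 1: at line 4 remove [lit,atc] add [rbq,agoa,cme] -> 8 lines: yqxjc yaacl jqy ojf rbq agoa cme vvtvl
Hunk 2: at line 1 remove [jqy,ojf] add [ghd] -> 7 lines: yqxjc yaacl ghd rbq agoa cme vvtvl
Hunk 3: at line 1 remove [ghd,rbq] add [umqt,fct,ftwyy] -> 8 lines: yqxjc yaacl umqt fct ftwyy agoa cme vvtvl
Final line 3: umqt

Answer: umqt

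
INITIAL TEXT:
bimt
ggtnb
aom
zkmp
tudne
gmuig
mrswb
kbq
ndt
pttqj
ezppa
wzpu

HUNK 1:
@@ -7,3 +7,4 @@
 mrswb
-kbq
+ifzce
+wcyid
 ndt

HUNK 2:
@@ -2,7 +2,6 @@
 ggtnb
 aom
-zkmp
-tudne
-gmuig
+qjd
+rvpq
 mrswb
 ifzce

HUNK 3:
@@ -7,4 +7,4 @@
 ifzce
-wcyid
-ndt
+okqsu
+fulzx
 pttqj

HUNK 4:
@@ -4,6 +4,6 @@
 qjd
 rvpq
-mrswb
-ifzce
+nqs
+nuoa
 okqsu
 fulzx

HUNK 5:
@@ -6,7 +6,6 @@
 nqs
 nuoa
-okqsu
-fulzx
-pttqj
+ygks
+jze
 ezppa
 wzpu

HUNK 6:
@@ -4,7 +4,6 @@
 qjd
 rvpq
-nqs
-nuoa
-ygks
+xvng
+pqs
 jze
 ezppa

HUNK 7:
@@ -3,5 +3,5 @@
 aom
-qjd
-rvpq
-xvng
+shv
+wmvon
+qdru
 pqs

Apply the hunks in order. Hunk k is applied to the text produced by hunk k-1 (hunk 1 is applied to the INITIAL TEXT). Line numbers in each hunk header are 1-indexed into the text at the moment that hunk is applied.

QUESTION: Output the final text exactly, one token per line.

Hunk 1: at line 7 remove [kbq] add [ifzce,wcyid] -> 13 lines: bimt ggtnb aom zkmp tudne gmuig mrswb ifzce wcyid ndt pttqj ezppa wzpu
Hunk 2: at line 2 remove [zkmp,tudne,gmuig] add [qjd,rvpq] -> 12 lines: bimt ggtnb aom qjd rvpq mrswb ifzce wcyid ndt pttqj ezppa wzpu
Hunk 3: at line 7 remove [wcyid,ndt] add [okqsu,fulzx] -> 12 lines: bimt ggtnb aom qjd rvpq mrswb ifzce okqsu fulzx pttqj ezppa wzpu
Hunk 4: at line 4 remove [mrswb,ifzce] add [nqs,nuoa] -> 12 lines: bimt ggtnb aom qjd rvpq nqs nuoa okqsu fulzx pttqj ezppa wzpu
Hunk 5: at line 6 remove [okqsu,fulzx,pttqj] add [ygks,jze] -> 11 lines: bimt ggtnb aom qjd rvpq nqs nuoa ygks jze ezppa wzpu
Hunk 6: at line 4 remove [nqs,nuoa,ygks] add [xvng,pqs] -> 10 lines: bimt ggtnb aom qjd rvpq xvng pqs jze ezppa wzpu
Hunk 7: at line 3 remove [qjd,rvpq,xvng] add [shv,wmvon,qdru] -> 10 lines: bimt ggtnb aom shv wmvon qdru pqs jze ezppa wzpu

Answer: bimt
ggtnb
aom
shv
wmvon
qdru
pqs
jze
ezppa
wzpu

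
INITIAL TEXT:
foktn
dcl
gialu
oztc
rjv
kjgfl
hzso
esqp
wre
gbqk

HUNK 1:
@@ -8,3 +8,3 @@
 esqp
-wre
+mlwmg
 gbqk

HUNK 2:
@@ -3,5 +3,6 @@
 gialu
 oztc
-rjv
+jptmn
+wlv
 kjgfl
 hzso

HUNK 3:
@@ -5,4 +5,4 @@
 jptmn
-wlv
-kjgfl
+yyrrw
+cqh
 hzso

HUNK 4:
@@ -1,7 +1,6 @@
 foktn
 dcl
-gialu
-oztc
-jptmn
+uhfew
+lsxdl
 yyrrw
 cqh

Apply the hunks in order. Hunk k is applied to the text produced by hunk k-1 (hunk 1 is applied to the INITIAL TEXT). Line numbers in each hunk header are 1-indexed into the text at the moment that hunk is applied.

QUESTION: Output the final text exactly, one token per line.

Answer: foktn
dcl
uhfew
lsxdl
yyrrw
cqh
hzso
esqp
mlwmg
gbqk

Derivation:
Hunk 1: at line 8 remove [wre] add [mlwmg] -> 10 lines: foktn dcl gialu oztc rjv kjgfl hzso esqp mlwmg gbqk
Hunk 2: at line 3 remove [rjv] add [jptmn,wlv] -> 11 lines: foktn dcl gialu oztc jptmn wlv kjgfl hzso esqp mlwmg gbqk
Hunk 3: at line 5 remove [wlv,kjgfl] add [yyrrw,cqh] -> 11 lines: foktn dcl gialu oztc jptmn yyrrw cqh hzso esqp mlwmg gbqk
Hunk 4: at line 1 remove [gialu,oztc,jptmn] add [uhfew,lsxdl] -> 10 lines: foktn dcl uhfew lsxdl yyrrw cqh hzso esqp mlwmg gbqk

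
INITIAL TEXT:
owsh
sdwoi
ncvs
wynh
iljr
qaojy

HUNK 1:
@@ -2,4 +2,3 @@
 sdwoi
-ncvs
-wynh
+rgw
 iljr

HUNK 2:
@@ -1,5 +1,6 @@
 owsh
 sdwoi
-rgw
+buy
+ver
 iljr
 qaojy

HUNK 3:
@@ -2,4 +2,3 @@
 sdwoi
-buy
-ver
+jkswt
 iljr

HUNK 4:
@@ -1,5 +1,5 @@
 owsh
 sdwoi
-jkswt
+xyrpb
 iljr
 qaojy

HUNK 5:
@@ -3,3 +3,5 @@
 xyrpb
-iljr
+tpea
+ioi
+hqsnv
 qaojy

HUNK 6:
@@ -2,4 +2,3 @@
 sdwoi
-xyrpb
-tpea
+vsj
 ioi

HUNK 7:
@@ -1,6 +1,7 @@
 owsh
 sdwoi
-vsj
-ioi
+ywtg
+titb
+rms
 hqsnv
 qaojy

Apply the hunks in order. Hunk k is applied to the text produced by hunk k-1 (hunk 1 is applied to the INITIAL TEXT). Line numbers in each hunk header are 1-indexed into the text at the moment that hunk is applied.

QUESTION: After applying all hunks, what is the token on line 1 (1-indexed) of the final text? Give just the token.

Answer: owsh

Derivation:
Hunk 1: at line 2 remove [ncvs,wynh] add [rgw] -> 5 lines: owsh sdwoi rgw iljr qaojy
Hunk 2: at line 1 remove [rgw] add [buy,ver] -> 6 lines: owsh sdwoi buy ver iljr qaojy
Hunk 3: at line 2 remove [buy,ver] add [jkswt] -> 5 lines: owsh sdwoi jkswt iljr qaojy
Hunk 4: at line 1 remove [jkswt] add [xyrpb] -> 5 lines: owsh sdwoi xyrpb iljr qaojy
Hunk 5: at line 3 remove [iljr] add [tpea,ioi,hqsnv] -> 7 lines: owsh sdwoi xyrpb tpea ioi hqsnv qaojy
Hunk 6: at line 2 remove [xyrpb,tpea] add [vsj] -> 6 lines: owsh sdwoi vsj ioi hqsnv qaojy
Hunk 7: at line 1 remove [vsj,ioi] add [ywtg,titb,rms] -> 7 lines: owsh sdwoi ywtg titb rms hqsnv qaojy
Final line 1: owsh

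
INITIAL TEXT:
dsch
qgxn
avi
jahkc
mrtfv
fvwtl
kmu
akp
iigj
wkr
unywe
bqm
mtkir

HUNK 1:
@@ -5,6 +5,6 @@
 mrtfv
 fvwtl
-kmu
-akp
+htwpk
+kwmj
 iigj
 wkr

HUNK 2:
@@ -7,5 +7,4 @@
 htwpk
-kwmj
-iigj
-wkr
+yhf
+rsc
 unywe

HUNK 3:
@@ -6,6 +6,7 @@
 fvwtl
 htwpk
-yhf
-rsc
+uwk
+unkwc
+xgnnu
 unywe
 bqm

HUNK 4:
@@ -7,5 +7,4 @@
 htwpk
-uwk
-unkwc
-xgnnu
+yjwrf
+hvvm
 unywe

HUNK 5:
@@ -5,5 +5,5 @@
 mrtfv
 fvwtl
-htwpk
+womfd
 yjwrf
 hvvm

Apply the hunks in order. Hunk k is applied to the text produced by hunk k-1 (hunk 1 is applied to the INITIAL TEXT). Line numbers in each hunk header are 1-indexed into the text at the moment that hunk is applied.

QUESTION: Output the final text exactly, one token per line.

Hunk 1: at line 5 remove [kmu,akp] add [htwpk,kwmj] -> 13 lines: dsch qgxn avi jahkc mrtfv fvwtl htwpk kwmj iigj wkr unywe bqm mtkir
Hunk 2: at line 7 remove [kwmj,iigj,wkr] add [yhf,rsc] -> 12 lines: dsch qgxn avi jahkc mrtfv fvwtl htwpk yhf rsc unywe bqm mtkir
Hunk 3: at line 6 remove [yhf,rsc] add [uwk,unkwc,xgnnu] -> 13 lines: dsch qgxn avi jahkc mrtfv fvwtl htwpk uwk unkwc xgnnu unywe bqm mtkir
Hunk 4: at line 7 remove [uwk,unkwc,xgnnu] add [yjwrf,hvvm] -> 12 lines: dsch qgxn avi jahkc mrtfv fvwtl htwpk yjwrf hvvm unywe bqm mtkir
Hunk 5: at line 5 remove [htwpk] add [womfd] -> 12 lines: dsch qgxn avi jahkc mrtfv fvwtl womfd yjwrf hvvm unywe bqm mtkir

Answer: dsch
qgxn
avi
jahkc
mrtfv
fvwtl
womfd
yjwrf
hvvm
unywe
bqm
mtkir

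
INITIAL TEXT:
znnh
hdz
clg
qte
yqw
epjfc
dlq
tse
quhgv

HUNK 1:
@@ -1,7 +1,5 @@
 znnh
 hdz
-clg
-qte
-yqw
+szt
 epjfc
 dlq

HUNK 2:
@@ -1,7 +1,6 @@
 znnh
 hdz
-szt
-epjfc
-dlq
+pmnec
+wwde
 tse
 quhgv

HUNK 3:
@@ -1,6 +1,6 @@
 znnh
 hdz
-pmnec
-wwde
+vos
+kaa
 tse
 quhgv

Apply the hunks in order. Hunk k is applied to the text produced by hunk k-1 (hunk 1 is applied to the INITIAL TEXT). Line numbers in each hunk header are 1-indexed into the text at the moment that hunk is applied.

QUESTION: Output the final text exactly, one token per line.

Answer: znnh
hdz
vos
kaa
tse
quhgv

Derivation:
Hunk 1: at line 1 remove [clg,qte,yqw] add [szt] -> 7 lines: znnh hdz szt epjfc dlq tse quhgv
Hunk 2: at line 1 remove [szt,epjfc,dlq] add [pmnec,wwde] -> 6 lines: znnh hdz pmnec wwde tse quhgv
Hunk 3: at line 1 remove [pmnec,wwde] add [vos,kaa] -> 6 lines: znnh hdz vos kaa tse quhgv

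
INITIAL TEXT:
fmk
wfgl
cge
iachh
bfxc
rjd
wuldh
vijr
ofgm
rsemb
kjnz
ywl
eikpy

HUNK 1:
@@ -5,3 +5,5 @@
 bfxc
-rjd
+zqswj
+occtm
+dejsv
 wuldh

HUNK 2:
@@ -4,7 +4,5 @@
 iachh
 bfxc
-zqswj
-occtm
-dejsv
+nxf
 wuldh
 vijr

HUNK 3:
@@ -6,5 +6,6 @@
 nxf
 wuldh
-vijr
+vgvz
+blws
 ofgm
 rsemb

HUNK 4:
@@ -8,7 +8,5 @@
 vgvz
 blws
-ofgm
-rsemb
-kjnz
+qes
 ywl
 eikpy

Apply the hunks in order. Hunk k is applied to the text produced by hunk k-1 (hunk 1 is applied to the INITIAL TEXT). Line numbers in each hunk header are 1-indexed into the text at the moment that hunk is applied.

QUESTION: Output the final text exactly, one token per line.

Answer: fmk
wfgl
cge
iachh
bfxc
nxf
wuldh
vgvz
blws
qes
ywl
eikpy

Derivation:
Hunk 1: at line 5 remove [rjd] add [zqswj,occtm,dejsv] -> 15 lines: fmk wfgl cge iachh bfxc zqswj occtm dejsv wuldh vijr ofgm rsemb kjnz ywl eikpy
Hunk 2: at line 4 remove [zqswj,occtm,dejsv] add [nxf] -> 13 lines: fmk wfgl cge iachh bfxc nxf wuldh vijr ofgm rsemb kjnz ywl eikpy
Hunk 3: at line 6 remove [vijr] add [vgvz,blws] -> 14 lines: fmk wfgl cge iachh bfxc nxf wuldh vgvz blws ofgm rsemb kjnz ywl eikpy
Hunk 4: at line 8 remove [ofgm,rsemb,kjnz] add [qes] -> 12 lines: fmk wfgl cge iachh bfxc nxf wuldh vgvz blws qes ywl eikpy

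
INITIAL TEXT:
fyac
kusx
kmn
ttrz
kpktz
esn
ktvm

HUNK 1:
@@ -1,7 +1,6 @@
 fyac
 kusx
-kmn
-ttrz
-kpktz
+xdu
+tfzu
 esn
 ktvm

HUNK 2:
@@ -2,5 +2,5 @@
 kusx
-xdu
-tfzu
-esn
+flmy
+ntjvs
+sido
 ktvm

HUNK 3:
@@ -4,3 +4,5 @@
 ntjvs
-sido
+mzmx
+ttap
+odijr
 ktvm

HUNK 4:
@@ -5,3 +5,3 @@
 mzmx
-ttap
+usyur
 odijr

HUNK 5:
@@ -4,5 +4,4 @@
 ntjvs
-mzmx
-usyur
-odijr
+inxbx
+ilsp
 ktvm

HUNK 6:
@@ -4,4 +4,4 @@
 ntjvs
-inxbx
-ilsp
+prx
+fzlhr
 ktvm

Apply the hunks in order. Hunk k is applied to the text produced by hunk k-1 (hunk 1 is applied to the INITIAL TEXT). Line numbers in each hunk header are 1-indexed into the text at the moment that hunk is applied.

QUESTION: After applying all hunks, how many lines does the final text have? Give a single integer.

Hunk 1: at line 1 remove [kmn,ttrz,kpktz] add [xdu,tfzu] -> 6 lines: fyac kusx xdu tfzu esn ktvm
Hunk 2: at line 2 remove [xdu,tfzu,esn] add [flmy,ntjvs,sido] -> 6 lines: fyac kusx flmy ntjvs sido ktvm
Hunk 3: at line 4 remove [sido] add [mzmx,ttap,odijr] -> 8 lines: fyac kusx flmy ntjvs mzmx ttap odijr ktvm
Hunk 4: at line 5 remove [ttap] add [usyur] -> 8 lines: fyac kusx flmy ntjvs mzmx usyur odijr ktvm
Hunk 5: at line 4 remove [mzmx,usyur,odijr] add [inxbx,ilsp] -> 7 lines: fyac kusx flmy ntjvs inxbx ilsp ktvm
Hunk 6: at line 4 remove [inxbx,ilsp] add [prx,fzlhr] -> 7 lines: fyac kusx flmy ntjvs prx fzlhr ktvm
Final line count: 7

Answer: 7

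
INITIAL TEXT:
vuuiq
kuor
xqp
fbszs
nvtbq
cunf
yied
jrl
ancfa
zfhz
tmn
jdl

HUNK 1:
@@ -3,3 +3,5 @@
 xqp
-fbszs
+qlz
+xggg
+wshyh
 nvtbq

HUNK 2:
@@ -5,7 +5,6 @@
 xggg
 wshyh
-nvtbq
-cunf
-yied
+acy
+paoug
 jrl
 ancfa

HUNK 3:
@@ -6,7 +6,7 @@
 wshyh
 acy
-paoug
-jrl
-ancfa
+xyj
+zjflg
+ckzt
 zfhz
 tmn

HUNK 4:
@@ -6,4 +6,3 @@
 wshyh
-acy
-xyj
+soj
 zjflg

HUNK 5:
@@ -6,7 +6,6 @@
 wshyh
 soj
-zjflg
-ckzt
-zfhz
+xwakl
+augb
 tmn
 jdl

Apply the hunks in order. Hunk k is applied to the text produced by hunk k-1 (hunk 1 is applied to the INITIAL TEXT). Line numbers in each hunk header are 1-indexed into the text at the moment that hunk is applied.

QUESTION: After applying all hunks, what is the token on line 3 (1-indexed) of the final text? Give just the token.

Hunk 1: at line 3 remove [fbszs] add [qlz,xggg,wshyh] -> 14 lines: vuuiq kuor xqp qlz xggg wshyh nvtbq cunf yied jrl ancfa zfhz tmn jdl
Hunk 2: at line 5 remove [nvtbq,cunf,yied] add [acy,paoug] -> 13 lines: vuuiq kuor xqp qlz xggg wshyh acy paoug jrl ancfa zfhz tmn jdl
Hunk 3: at line 6 remove [paoug,jrl,ancfa] add [xyj,zjflg,ckzt] -> 13 lines: vuuiq kuor xqp qlz xggg wshyh acy xyj zjflg ckzt zfhz tmn jdl
Hunk 4: at line 6 remove [acy,xyj] add [soj] -> 12 lines: vuuiq kuor xqp qlz xggg wshyh soj zjflg ckzt zfhz tmn jdl
Hunk 5: at line 6 remove [zjflg,ckzt,zfhz] add [xwakl,augb] -> 11 lines: vuuiq kuor xqp qlz xggg wshyh soj xwakl augb tmn jdl
Final line 3: xqp

Answer: xqp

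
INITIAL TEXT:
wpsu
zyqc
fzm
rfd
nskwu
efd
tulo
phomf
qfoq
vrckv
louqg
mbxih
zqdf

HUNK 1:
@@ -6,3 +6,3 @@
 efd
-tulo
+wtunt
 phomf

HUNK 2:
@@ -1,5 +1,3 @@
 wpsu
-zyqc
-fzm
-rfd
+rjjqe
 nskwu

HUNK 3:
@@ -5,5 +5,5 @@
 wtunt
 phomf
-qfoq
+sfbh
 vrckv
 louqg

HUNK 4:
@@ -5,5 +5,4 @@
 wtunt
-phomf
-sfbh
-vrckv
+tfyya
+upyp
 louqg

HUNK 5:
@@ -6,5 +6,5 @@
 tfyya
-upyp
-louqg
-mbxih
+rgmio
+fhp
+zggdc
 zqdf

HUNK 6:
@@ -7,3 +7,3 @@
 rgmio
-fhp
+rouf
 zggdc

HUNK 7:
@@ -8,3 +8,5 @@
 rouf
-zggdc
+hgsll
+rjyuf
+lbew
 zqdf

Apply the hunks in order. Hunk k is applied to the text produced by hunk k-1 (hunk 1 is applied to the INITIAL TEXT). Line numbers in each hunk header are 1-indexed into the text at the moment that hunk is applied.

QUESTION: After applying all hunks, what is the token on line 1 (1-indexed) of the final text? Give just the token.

Hunk 1: at line 6 remove [tulo] add [wtunt] -> 13 lines: wpsu zyqc fzm rfd nskwu efd wtunt phomf qfoq vrckv louqg mbxih zqdf
Hunk 2: at line 1 remove [zyqc,fzm,rfd] add [rjjqe] -> 11 lines: wpsu rjjqe nskwu efd wtunt phomf qfoq vrckv louqg mbxih zqdf
Hunk 3: at line 5 remove [qfoq] add [sfbh] -> 11 lines: wpsu rjjqe nskwu efd wtunt phomf sfbh vrckv louqg mbxih zqdf
Hunk 4: at line 5 remove [phomf,sfbh,vrckv] add [tfyya,upyp] -> 10 lines: wpsu rjjqe nskwu efd wtunt tfyya upyp louqg mbxih zqdf
Hunk 5: at line 6 remove [upyp,louqg,mbxih] add [rgmio,fhp,zggdc] -> 10 lines: wpsu rjjqe nskwu efd wtunt tfyya rgmio fhp zggdc zqdf
Hunk 6: at line 7 remove [fhp] add [rouf] -> 10 lines: wpsu rjjqe nskwu efd wtunt tfyya rgmio rouf zggdc zqdf
Hunk 7: at line 8 remove [zggdc] add [hgsll,rjyuf,lbew] -> 12 lines: wpsu rjjqe nskwu efd wtunt tfyya rgmio rouf hgsll rjyuf lbew zqdf
Final line 1: wpsu

Answer: wpsu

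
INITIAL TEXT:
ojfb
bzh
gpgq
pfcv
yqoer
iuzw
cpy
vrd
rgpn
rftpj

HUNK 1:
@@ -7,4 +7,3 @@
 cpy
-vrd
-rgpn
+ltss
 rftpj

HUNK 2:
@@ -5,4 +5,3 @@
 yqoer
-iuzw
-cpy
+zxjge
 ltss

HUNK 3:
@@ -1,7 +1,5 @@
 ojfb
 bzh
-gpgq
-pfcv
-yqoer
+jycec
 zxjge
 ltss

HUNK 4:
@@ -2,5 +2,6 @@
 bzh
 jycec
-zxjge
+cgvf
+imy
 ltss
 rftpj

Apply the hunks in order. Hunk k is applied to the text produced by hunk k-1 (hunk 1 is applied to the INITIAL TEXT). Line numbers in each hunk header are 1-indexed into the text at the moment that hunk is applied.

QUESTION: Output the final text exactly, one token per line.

Answer: ojfb
bzh
jycec
cgvf
imy
ltss
rftpj

Derivation:
Hunk 1: at line 7 remove [vrd,rgpn] add [ltss] -> 9 lines: ojfb bzh gpgq pfcv yqoer iuzw cpy ltss rftpj
Hunk 2: at line 5 remove [iuzw,cpy] add [zxjge] -> 8 lines: ojfb bzh gpgq pfcv yqoer zxjge ltss rftpj
Hunk 3: at line 1 remove [gpgq,pfcv,yqoer] add [jycec] -> 6 lines: ojfb bzh jycec zxjge ltss rftpj
Hunk 4: at line 2 remove [zxjge] add [cgvf,imy] -> 7 lines: ojfb bzh jycec cgvf imy ltss rftpj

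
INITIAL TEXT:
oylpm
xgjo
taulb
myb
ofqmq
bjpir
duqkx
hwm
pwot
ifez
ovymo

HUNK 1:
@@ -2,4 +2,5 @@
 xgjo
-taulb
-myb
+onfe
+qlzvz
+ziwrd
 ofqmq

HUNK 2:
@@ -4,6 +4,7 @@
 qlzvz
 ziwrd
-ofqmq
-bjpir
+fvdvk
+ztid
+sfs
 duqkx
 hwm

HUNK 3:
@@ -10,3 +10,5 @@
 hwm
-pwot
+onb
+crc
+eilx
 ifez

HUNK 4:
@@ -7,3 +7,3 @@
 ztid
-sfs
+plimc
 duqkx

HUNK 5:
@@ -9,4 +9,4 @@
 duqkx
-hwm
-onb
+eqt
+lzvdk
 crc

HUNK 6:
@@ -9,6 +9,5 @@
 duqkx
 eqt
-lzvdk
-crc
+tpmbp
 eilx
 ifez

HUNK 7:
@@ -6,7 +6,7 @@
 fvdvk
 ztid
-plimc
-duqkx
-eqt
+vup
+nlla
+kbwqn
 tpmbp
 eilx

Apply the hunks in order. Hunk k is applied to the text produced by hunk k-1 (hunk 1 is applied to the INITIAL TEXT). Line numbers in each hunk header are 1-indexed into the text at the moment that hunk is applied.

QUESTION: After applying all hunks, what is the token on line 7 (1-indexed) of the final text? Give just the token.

Answer: ztid

Derivation:
Hunk 1: at line 2 remove [taulb,myb] add [onfe,qlzvz,ziwrd] -> 12 lines: oylpm xgjo onfe qlzvz ziwrd ofqmq bjpir duqkx hwm pwot ifez ovymo
Hunk 2: at line 4 remove [ofqmq,bjpir] add [fvdvk,ztid,sfs] -> 13 lines: oylpm xgjo onfe qlzvz ziwrd fvdvk ztid sfs duqkx hwm pwot ifez ovymo
Hunk 3: at line 10 remove [pwot] add [onb,crc,eilx] -> 15 lines: oylpm xgjo onfe qlzvz ziwrd fvdvk ztid sfs duqkx hwm onb crc eilx ifez ovymo
Hunk 4: at line 7 remove [sfs] add [plimc] -> 15 lines: oylpm xgjo onfe qlzvz ziwrd fvdvk ztid plimc duqkx hwm onb crc eilx ifez ovymo
Hunk 5: at line 9 remove [hwm,onb] add [eqt,lzvdk] -> 15 lines: oylpm xgjo onfe qlzvz ziwrd fvdvk ztid plimc duqkx eqt lzvdk crc eilx ifez ovymo
Hunk 6: at line 9 remove [lzvdk,crc] add [tpmbp] -> 14 lines: oylpm xgjo onfe qlzvz ziwrd fvdvk ztid plimc duqkx eqt tpmbp eilx ifez ovymo
Hunk 7: at line 6 remove [plimc,duqkx,eqt] add [vup,nlla,kbwqn] -> 14 lines: oylpm xgjo onfe qlzvz ziwrd fvdvk ztid vup nlla kbwqn tpmbp eilx ifez ovymo
Final line 7: ztid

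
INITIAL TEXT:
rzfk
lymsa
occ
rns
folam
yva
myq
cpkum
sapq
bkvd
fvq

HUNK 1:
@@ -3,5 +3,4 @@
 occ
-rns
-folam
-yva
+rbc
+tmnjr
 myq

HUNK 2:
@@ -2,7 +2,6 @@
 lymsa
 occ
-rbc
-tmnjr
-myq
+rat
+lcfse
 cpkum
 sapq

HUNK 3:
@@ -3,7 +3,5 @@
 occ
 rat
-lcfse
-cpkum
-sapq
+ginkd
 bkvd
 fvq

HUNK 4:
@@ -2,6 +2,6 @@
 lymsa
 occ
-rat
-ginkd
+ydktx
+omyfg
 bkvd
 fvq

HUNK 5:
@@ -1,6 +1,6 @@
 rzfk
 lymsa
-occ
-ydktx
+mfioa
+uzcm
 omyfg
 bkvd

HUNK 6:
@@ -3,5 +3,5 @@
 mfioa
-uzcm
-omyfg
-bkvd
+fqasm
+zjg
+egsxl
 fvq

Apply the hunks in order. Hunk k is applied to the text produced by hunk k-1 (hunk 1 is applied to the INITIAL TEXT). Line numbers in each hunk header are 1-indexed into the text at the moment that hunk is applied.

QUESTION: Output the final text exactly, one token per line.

Answer: rzfk
lymsa
mfioa
fqasm
zjg
egsxl
fvq

Derivation:
Hunk 1: at line 3 remove [rns,folam,yva] add [rbc,tmnjr] -> 10 lines: rzfk lymsa occ rbc tmnjr myq cpkum sapq bkvd fvq
Hunk 2: at line 2 remove [rbc,tmnjr,myq] add [rat,lcfse] -> 9 lines: rzfk lymsa occ rat lcfse cpkum sapq bkvd fvq
Hunk 3: at line 3 remove [lcfse,cpkum,sapq] add [ginkd] -> 7 lines: rzfk lymsa occ rat ginkd bkvd fvq
Hunk 4: at line 2 remove [rat,ginkd] add [ydktx,omyfg] -> 7 lines: rzfk lymsa occ ydktx omyfg bkvd fvq
Hunk 5: at line 1 remove [occ,ydktx] add [mfioa,uzcm] -> 7 lines: rzfk lymsa mfioa uzcm omyfg bkvd fvq
Hunk 6: at line 3 remove [uzcm,omyfg,bkvd] add [fqasm,zjg,egsxl] -> 7 lines: rzfk lymsa mfioa fqasm zjg egsxl fvq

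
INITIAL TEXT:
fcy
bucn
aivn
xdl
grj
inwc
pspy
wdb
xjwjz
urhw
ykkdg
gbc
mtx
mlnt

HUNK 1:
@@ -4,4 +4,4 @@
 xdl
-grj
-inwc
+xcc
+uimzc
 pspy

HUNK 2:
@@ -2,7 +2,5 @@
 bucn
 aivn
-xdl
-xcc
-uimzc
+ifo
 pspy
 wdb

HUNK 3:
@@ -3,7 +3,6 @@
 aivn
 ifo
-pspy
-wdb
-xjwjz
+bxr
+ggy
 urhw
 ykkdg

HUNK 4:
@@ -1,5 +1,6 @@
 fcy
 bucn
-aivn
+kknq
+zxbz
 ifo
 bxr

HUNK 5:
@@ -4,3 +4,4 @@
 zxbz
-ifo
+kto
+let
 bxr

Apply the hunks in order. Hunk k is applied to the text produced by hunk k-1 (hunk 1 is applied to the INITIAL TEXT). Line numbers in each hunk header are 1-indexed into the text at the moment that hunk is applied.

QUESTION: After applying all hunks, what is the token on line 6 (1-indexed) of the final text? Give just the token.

Answer: let

Derivation:
Hunk 1: at line 4 remove [grj,inwc] add [xcc,uimzc] -> 14 lines: fcy bucn aivn xdl xcc uimzc pspy wdb xjwjz urhw ykkdg gbc mtx mlnt
Hunk 2: at line 2 remove [xdl,xcc,uimzc] add [ifo] -> 12 lines: fcy bucn aivn ifo pspy wdb xjwjz urhw ykkdg gbc mtx mlnt
Hunk 3: at line 3 remove [pspy,wdb,xjwjz] add [bxr,ggy] -> 11 lines: fcy bucn aivn ifo bxr ggy urhw ykkdg gbc mtx mlnt
Hunk 4: at line 1 remove [aivn] add [kknq,zxbz] -> 12 lines: fcy bucn kknq zxbz ifo bxr ggy urhw ykkdg gbc mtx mlnt
Hunk 5: at line 4 remove [ifo] add [kto,let] -> 13 lines: fcy bucn kknq zxbz kto let bxr ggy urhw ykkdg gbc mtx mlnt
Final line 6: let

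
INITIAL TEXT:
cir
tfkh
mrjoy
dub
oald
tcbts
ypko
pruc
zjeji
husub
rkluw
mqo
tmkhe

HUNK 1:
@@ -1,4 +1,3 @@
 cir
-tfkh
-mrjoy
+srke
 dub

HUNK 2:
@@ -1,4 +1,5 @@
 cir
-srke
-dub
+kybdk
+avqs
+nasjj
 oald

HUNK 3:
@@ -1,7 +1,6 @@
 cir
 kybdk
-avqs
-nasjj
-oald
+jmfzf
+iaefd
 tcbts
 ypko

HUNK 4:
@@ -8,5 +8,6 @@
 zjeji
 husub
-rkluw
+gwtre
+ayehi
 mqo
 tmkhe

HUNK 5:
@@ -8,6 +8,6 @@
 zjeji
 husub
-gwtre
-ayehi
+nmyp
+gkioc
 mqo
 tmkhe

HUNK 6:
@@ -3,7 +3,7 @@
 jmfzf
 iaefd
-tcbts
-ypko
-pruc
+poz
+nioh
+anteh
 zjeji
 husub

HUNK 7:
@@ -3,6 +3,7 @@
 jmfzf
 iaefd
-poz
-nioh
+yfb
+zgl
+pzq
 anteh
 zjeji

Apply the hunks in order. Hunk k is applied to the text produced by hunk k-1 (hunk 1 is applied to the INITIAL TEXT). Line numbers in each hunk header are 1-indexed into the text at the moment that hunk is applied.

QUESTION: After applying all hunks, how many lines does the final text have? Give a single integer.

Answer: 14

Derivation:
Hunk 1: at line 1 remove [tfkh,mrjoy] add [srke] -> 12 lines: cir srke dub oald tcbts ypko pruc zjeji husub rkluw mqo tmkhe
Hunk 2: at line 1 remove [srke,dub] add [kybdk,avqs,nasjj] -> 13 lines: cir kybdk avqs nasjj oald tcbts ypko pruc zjeji husub rkluw mqo tmkhe
Hunk 3: at line 1 remove [avqs,nasjj,oald] add [jmfzf,iaefd] -> 12 lines: cir kybdk jmfzf iaefd tcbts ypko pruc zjeji husub rkluw mqo tmkhe
Hunk 4: at line 8 remove [rkluw] add [gwtre,ayehi] -> 13 lines: cir kybdk jmfzf iaefd tcbts ypko pruc zjeji husub gwtre ayehi mqo tmkhe
Hunk 5: at line 8 remove [gwtre,ayehi] add [nmyp,gkioc] -> 13 lines: cir kybdk jmfzf iaefd tcbts ypko pruc zjeji husub nmyp gkioc mqo tmkhe
Hunk 6: at line 3 remove [tcbts,ypko,pruc] add [poz,nioh,anteh] -> 13 lines: cir kybdk jmfzf iaefd poz nioh anteh zjeji husub nmyp gkioc mqo tmkhe
Hunk 7: at line 3 remove [poz,nioh] add [yfb,zgl,pzq] -> 14 lines: cir kybdk jmfzf iaefd yfb zgl pzq anteh zjeji husub nmyp gkioc mqo tmkhe
Final line count: 14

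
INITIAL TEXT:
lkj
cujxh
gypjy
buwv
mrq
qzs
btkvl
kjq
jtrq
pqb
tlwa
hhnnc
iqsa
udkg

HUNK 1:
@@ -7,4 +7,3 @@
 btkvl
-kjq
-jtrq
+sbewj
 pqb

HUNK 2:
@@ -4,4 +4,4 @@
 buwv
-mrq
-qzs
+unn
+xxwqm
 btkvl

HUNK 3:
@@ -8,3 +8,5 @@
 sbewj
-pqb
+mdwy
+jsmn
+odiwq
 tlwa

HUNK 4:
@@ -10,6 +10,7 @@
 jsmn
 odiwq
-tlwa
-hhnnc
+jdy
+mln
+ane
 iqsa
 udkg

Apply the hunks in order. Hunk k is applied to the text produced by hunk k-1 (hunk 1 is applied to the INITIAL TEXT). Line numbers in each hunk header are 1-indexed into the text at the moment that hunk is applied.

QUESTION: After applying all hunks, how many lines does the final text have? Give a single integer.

Answer: 16

Derivation:
Hunk 1: at line 7 remove [kjq,jtrq] add [sbewj] -> 13 lines: lkj cujxh gypjy buwv mrq qzs btkvl sbewj pqb tlwa hhnnc iqsa udkg
Hunk 2: at line 4 remove [mrq,qzs] add [unn,xxwqm] -> 13 lines: lkj cujxh gypjy buwv unn xxwqm btkvl sbewj pqb tlwa hhnnc iqsa udkg
Hunk 3: at line 8 remove [pqb] add [mdwy,jsmn,odiwq] -> 15 lines: lkj cujxh gypjy buwv unn xxwqm btkvl sbewj mdwy jsmn odiwq tlwa hhnnc iqsa udkg
Hunk 4: at line 10 remove [tlwa,hhnnc] add [jdy,mln,ane] -> 16 lines: lkj cujxh gypjy buwv unn xxwqm btkvl sbewj mdwy jsmn odiwq jdy mln ane iqsa udkg
Final line count: 16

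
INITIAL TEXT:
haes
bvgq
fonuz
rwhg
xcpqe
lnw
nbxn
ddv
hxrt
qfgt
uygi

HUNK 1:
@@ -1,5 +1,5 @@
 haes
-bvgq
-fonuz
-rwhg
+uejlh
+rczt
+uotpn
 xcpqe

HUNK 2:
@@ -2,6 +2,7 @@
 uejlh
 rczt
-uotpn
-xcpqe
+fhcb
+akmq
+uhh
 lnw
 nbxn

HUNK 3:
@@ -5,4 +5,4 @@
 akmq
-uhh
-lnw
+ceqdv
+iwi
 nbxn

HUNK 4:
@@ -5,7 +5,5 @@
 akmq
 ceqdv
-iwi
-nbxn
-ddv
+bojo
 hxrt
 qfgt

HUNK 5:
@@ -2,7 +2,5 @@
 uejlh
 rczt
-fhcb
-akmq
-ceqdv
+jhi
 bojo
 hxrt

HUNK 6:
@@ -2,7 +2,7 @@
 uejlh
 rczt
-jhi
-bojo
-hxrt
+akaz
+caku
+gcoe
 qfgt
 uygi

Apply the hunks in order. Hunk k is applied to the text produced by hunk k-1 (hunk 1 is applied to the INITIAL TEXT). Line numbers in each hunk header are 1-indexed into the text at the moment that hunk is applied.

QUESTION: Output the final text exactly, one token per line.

Hunk 1: at line 1 remove [bvgq,fonuz,rwhg] add [uejlh,rczt,uotpn] -> 11 lines: haes uejlh rczt uotpn xcpqe lnw nbxn ddv hxrt qfgt uygi
Hunk 2: at line 2 remove [uotpn,xcpqe] add [fhcb,akmq,uhh] -> 12 lines: haes uejlh rczt fhcb akmq uhh lnw nbxn ddv hxrt qfgt uygi
Hunk 3: at line 5 remove [uhh,lnw] add [ceqdv,iwi] -> 12 lines: haes uejlh rczt fhcb akmq ceqdv iwi nbxn ddv hxrt qfgt uygi
Hunk 4: at line 5 remove [iwi,nbxn,ddv] add [bojo] -> 10 lines: haes uejlh rczt fhcb akmq ceqdv bojo hxrt qfgt uygi
Hunk 5: at line 2 remove [fhcb,akmq,ceqdv] add [jhi] -> 8 lines: haes uejlh rczt jhi bojo hxrt qfgt uygi
Hunk 6: at line 2 remove [jhi,bojo,hxrt] add [akaz,caku,gcoe] -> 8 lines: haes uejlh rczt akaz caku gcoe qfgt uygi

Answer: haes
uejlh
rczt
akaz
caku
gcoe
qfgt
uygi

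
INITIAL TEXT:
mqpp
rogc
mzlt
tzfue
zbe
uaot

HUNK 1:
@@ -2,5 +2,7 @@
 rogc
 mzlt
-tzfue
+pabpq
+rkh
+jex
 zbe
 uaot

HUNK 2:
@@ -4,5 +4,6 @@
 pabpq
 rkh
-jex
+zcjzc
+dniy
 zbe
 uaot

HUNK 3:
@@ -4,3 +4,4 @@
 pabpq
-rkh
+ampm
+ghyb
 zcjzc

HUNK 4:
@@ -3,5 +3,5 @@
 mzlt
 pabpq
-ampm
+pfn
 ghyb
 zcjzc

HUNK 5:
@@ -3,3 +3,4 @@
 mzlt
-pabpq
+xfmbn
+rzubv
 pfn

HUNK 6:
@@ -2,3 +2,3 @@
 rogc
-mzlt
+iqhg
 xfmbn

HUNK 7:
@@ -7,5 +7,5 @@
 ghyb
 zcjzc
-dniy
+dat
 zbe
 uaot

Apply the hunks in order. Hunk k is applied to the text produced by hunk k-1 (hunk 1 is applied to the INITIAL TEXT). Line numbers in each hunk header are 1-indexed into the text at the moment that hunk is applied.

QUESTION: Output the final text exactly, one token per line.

Hunk 1: at line 2 remove [tzfue] add [pabpq,rkh,jex] -> 8 lines: mqpp rogc mzlt pabpq rkh jex zbe uaot
Hunk 2: at line 4 remove [jex] add [zcjzc,dniy] -> 9 lines: mqpp rogc mzlt pabpq rkh zcjzc dniy zbe uaot
Hunk 3: at line 4 remove [rkh] add [ampm,ghyb] -> 10 lines: mqpp rogc mzlt pabpq ampm ghyb zcjzc dniy zbe uaot
Hunk 4: at line 3 remove [ampm] add [pfn] -> 10 lines: mqpp rogc mzlt pabpq pfn ghyb zcjzc dniy zbe uaot
Hunk 5: at line 3 remove [pabpq] add [xfmbn,rzubv] -> 11 lines: mqpp rogc mzlt xfmbn rzubv pfn ghyb zcjzc dniy zbe uaot
Hunk 6: at line 2 remove [mzlt] add [iqhg] -> 11 lines: mqpp rogc iqhg xfmbn rzubv pfn ghyb zcjzc dniy zbe uaot
Hunk 7: at line 7 remove [dniy] add [dat] -> 11 lines: mqpp rogc iqhg xfmbn rzubv pfn ghyb zcjzc dat zbe uaot

Answer: mqpp
rogc
iqhg
xfmbn
rzubv
pfn
ghyb
zcjzc
dat
zbe
uaot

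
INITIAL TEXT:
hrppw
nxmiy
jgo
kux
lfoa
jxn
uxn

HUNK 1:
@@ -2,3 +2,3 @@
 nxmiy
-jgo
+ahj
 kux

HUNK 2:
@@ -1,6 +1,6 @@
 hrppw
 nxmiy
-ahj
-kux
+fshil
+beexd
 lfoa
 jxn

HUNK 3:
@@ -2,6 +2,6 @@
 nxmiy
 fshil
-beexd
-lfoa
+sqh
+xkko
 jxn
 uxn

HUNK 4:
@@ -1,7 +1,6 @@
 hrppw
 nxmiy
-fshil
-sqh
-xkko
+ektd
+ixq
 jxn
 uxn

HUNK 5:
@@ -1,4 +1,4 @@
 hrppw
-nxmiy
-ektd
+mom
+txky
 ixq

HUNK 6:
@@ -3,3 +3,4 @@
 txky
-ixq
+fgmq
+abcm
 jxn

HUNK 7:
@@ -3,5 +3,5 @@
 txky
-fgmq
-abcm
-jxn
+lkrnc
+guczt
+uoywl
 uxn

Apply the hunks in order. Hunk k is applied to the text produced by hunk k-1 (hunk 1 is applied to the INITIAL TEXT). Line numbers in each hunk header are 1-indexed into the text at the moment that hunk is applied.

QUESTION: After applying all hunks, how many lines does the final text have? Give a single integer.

Answer: 7

Derivation:
Hunk 1: at line 2 remove [jgo] add [ahj] -> 7 lines: hrppw nxmiy ahj kux lfoa jxn uxn
Hunk 2: at line 1 remove [ahj,kux] add [fshil,beexd] -> 7 lines: hrppw nxmiy fshil beexd lfoa jxn uxn
Hunk 3: at line 2 remove [beexd,lfoa] add [sqh,xkko] -> 7 lines: hrppw nxmiy fshil sqh xkko jxn uxn
Hunk 4: at line 1 remove [fshil,sqh,xkko] add [ektd,ixq] -> 6 lines: hrppw nxmiy ektd ixq jxn uxn
Hunk 5: at line 1 remove [nxmiy,ektd] add [mom,txky] -> 6 lines: hrppw mom txky ixq jxn uxn
Hunk 6: at line 3 remove [ixq] add [fgmq,abcm] -> 7 lines: hrppw mom txky fgmq abcm jxn uxn
Hunk 7: at line 3 remove [fgmq,abcm,jxn] add [lkrnc,guczt,uoywl] -> 7 lines: hrppw mom txky lkrnc guczt uoywl uxn
Final line count: 7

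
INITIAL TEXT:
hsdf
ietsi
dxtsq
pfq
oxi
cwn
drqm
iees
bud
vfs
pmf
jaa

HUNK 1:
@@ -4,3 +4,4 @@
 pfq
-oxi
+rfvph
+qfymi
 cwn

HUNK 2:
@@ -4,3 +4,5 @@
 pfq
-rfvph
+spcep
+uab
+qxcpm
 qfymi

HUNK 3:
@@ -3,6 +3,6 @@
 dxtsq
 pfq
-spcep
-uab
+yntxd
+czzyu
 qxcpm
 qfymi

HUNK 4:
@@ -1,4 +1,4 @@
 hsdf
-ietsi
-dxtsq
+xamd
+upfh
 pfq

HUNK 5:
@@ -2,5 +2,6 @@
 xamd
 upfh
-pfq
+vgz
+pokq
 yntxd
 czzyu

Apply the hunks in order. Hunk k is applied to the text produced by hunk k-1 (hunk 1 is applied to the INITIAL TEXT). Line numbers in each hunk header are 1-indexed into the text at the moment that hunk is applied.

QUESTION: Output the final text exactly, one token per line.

Answer: hsdf
xamd
upfh
vgz
pokq
yntxd
czzyu
qxcpm
qfymi
cwn
drqm
iees
bud
vfs
pmf
jaa

Derivation:
Hunk 1: at line 4 remove [oxi] add [rfvph,qfymi] -> 13 lines: hsdf ietsi dxtsq pfq rfvph qfymi cwn drqm iees bud vfs pmf jaa
Hunk 2: at line 4 remove [rfvph] add [spcep,uab,qxcpm] -> 15 lines: hsdf ietsi dxtsq pfq spcep uab qxcpm qfymi cwn drqm iees bud vfs pmf jaa
Hunk 3: at line 3 remove [spcep,uab] add [yntxd,czzyu] -> 15 lines: hsdf ietsi dxtsq pfq yntxd czzyu qxcpm qfymi cwn drqm iees bud vfs pmf jaa
Hunk 4: at line 1 remove [ietsi,dxtsq] add [xamd,upfh] -> 15 lines: hsdf xamd upfh pfq yntxd czzyu qxcpm qfymi cwn drqm iees bud vfs pmf jaa
Hunk 5: at line 2 remove [pfq] add [vgz,pokq] -> 16 lines: hsdf xamd upfh vgz pokq yntxd czzyu qxcpm qfymi cwn drqm iees bud vfs pmf jaa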